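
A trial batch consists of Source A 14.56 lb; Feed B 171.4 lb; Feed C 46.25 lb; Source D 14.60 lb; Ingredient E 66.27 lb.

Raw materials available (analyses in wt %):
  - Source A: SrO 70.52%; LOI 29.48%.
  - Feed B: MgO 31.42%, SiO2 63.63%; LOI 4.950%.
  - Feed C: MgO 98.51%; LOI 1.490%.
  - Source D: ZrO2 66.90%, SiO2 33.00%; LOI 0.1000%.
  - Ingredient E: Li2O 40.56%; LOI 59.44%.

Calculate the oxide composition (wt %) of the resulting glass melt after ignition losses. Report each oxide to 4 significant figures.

Glass mass = 260.2 lb (batch 313.1 − LOI 52.87).
Composition: ZrO2 3.754%, Li2O 10.33%, SrO 3.946%, MgO 38.21%, SiO2 43.76%

All internal work holds full precision at every stage — rounding to 4 significant figures applies to each mid-chain value as shown — each reported figure is rounded once only — derived quantities (five oxide percentages, totals, glass mass, LOI, the yield) are computed at full float precision using the weight values on 260.2 lb of glass, as set out in question or answer.
Oxide masses out of the charge:
  ZrO2: 14.60·0.6690 = 9.767 lb
  Li2O: 66.27·0.4056 = 26.88 lb
  SrO: 14.56·0.7052 = 10.27 lb
  MgO: 171.4·0.3142 + 46.25·0.9851 = 99.41 lb
  SiO2: 171.4·0.6363 + 14.60·0.3300 = 113.9 lb
LOI: 14.56·0.2948 + 171.4·0.04950 + 46.25·0.01490 + 14.60·0.001000 + 66.27·0.5944 = 52.87 lb
Resulting glass, batch − LOI: 313.1 − 52.87 = 260.2 lb (matching Σ of the oxides)
wt % = 100 × oxide mass / glass mass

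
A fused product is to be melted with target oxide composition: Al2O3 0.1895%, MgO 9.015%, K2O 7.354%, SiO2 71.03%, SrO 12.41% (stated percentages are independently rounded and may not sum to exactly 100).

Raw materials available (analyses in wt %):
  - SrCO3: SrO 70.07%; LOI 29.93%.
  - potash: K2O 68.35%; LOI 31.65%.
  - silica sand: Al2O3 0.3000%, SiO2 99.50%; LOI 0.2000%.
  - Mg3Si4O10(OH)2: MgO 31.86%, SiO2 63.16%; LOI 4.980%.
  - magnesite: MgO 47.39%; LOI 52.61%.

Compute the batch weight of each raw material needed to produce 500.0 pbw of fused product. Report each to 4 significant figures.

Batch per 500.0 pbw fused product:
  SrCO3: 88.55 pbw
  potash: 53.80 pbw
  silica sand: 315.8 pbw
  Mg3Si4O10(OH)2: 64.75 pbw
  magnesite: 51.58 pbw
Total batch = 574.5 pbw; LOI loss = 74.52 pbw; yield = 87.03%

Rounding to four significant digits governs every in-between result as shown — each numeric step carries full float precision at every stage; each reported number takes just one rounding; the derived quantities, which include yield, the totals, LOI, five oxide percentages, glass mass, are computed in exact precision, exactly as shown in question or answer, using the weight values per 500.0 pbw of glass.
Target masses of each oxide per 500.0 pbw fused product:
  Al2O3: 0.1895% × 500.0 = 0.9475 pbw
  MgO: 9.015% × 500.0 = 45.08 pbw
  K2O: 7.354% × 500.0 = 36.77 pbw
  SiO2: 71.03% × 500.0 = 355.2 pbw
  SrO: 12.41% × 500.0 = 62.05 pbw
A balance pass over the oxides, with the batch weights as given, relative to the basis at hand (delivered sums recover each target modulo rounding of the values):
  Al2O3: 315.8·0.003000 = 0.9474 pbw (target 0.9475 pbw)
  MgO: 64.75·0.3186 + 51.58·0.4739 = 45.07 pbw (target 45.08 pbw)
  K2O: 53.80·0.6835 = 36.77 pbw (target 36.77 pbw)
  SiO2: 315.8·0.9950 + 64.75·0.6316 = 355.1 pbw (target 355.2 pbw)
  SrO: 88.55·0.7007 = 62.05 pbw (target 62.05 pbw)
The glass-mass cross-check: net batch after ignition = 500.0 pbw (targets for the oxides total 500.0 pbw; versus the stated basis of 500.0 pbw — deltas are rounding alone).
Summing the batch: Σ batch = 574.5 pbw; LOI removed, Σ of batch·LOI: 74.52 pbw; yield, glass over the total, = 87.03%.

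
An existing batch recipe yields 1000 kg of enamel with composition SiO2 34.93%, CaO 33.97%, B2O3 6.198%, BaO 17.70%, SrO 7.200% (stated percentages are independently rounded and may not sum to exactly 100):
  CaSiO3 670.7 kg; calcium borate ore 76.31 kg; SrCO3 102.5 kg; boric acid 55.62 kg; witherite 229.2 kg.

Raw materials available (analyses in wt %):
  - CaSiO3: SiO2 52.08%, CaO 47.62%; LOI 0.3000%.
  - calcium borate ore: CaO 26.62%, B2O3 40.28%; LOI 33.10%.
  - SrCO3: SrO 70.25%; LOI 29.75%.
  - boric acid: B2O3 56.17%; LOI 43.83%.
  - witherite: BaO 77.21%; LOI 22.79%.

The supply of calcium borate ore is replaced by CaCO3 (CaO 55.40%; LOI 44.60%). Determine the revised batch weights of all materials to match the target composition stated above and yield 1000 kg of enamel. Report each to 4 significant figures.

All arithmetic runs at full precision through the solve. Mid-chain values appear rounded to 4 significant digits — a single rounding finalizes every reported value — derived quantities, which include totals, glass mass, the yield, LOI, five oxide percentages, are rebuilt at full precision, as set out in the problem or answer text, using the weight values at 1000 kg of glass.
Target masses of each oxide per 1000 kg enamel:
  SiO2: 34.93% × 1000 = 349.3 kg
  CaO: 33.97% × 1000 = 339.7 kg
  B2O3: 6.198% × 1000 = 61.98 kg
  BaO: 17.70% × 1000 = 177.0 kg
  SrO: 7.200% × 1000 = 72.00 kg
Sums-versus-targets review on the weights just shown, against the basis in use (sums match the target masses inside rounding margins):
  SiO2: 670.7·0.5208 = 349.3 kg (target 349.3 kg)
  CaO: 670.7·0.4762 + 36.67·0.5540 = 339.7 kg (target 339.7 kg)
  B2O3: 110.3·0.5617 = 61.96 kg (target 61.98 kg)
  BaO: 229.2·0.7721 = 177.0 kg (target 177.0 kg)
  SrO: 102.5·0.7025 = 72.01 kg (target 72.00 kg)
Glass-mass bookkeeping: net batch after ignition = 999.9 kg (targets for the oxides total 1000 kg; with the basis standing at 1000 kg — differing by rounding only).
Batch grand total — Σ batch = 1149 kg; loss to ignition Σ batch·LOI = 149.4 kg; the yield ratio, glass ÷ batch: 87.00%.

Revised batch per 1000 kg enamel:
  CaSiO3: 670.7 kg
  CaCO3: 36.67 kg
  SrCO3: 102.5 kg
  boric acid: 110.3 kg
  witherite: 229.2 kg
Total batch = 1149 kg; LOI loss = 149.4 kg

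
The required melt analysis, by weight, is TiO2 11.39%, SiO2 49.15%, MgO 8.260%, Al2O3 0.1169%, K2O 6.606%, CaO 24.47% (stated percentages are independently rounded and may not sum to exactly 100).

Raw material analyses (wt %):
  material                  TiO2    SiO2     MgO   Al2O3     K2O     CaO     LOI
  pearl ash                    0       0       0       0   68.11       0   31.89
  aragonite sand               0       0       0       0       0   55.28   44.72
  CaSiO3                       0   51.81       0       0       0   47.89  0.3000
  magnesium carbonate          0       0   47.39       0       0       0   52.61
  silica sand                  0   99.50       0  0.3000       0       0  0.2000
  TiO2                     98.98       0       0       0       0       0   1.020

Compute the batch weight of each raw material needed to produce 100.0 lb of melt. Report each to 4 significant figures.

Working values are printed rounded off to 4 significant figures as written — all internal work maintains full float precision at each step — a single rounding produces each reported number; all derived quantities are re-derived at full precision (the six compositions, yield, net glass mass, the totals, ignition loss) starting from the weights for 100.0 lb of glass exactly as printed in the problem or answer text.
Target masses of each oxide per 100.0 lb melt:
  TiO2: 11.39% × 100.0 = 11.39 lb
  SiO2: 49.15% × 100.0 = 49.15 lb
  MgO: 8.260% × 100.0 = 8.260 lb
  Al2O3: 0.1169% × 100.0 = 0.1169 lb
  K2O: 6.606% × 100.0 = 6.606 lb
  CaO: 24.47% × 100.0 = 24.47 lb
A balance pass over the oxides, using the reported weights, under the basis named above (target by target, the sums agree net of answer rounding effects):
  TiO2: 11.51·0.9898 = 11.39 lb (target 11.39 lb)
  SiO2: 20.03·0.5181 + 38.97·0.9950 = 49.15 lb (target 49.15 lb)
  MgO: 17.43·0.4739 = 8.260 lb (target 8.260 lb)
  Al2O3: 38.97·0.003000 = 0.1169 lb (target 0.1169 lb)
  K2O: 9.699·0.6811 = 6.606 lb (target 6.606 lb)
  CaO: 26.91·0.5528 + 20.03·0.4789 = 24.47 lb (target 24.47 lb)
Mass balance on the glass: total charge less LOI = 100.0 lb (summing oxide targets gives 99.99 lb; against the stated basis, 100.0 lb — deltas are rounding alone).
Batch total: Σ batch = 124.5 lb; ignition loss, Σ(batch × LOI) = 24.55 lb; as yield: glass ÷ batch → 80.29%.

Batch per 100.0 lb melt:
  pearl ash: 9.699 lb
  aragonite sand: 26.91 lb
  CaSiO3: 20.03 lb
  magnesium carbonate: 17.43 lb
  silica sand: 38.97 lb
  TiO2: 11.51 lb
Total batch = 124.5 lb; LOI loss = 24.55 lb; yield = 80.29%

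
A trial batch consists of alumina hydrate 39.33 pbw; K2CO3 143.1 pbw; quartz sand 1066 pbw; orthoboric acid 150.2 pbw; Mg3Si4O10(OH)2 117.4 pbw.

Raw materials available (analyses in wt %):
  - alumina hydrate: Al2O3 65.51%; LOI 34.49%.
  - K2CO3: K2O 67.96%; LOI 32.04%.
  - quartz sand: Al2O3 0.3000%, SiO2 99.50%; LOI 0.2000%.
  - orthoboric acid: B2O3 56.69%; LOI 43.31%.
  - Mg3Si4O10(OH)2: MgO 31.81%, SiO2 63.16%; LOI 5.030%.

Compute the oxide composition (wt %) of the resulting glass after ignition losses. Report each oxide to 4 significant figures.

Glass mass = 1384 pbw (batch 1516 − LOI 132.5).
Composition: K2O 7.029%, B2O3 6.154%, MgO 2.699%, Al2O3 2.093%, SiO2 82.02%

All internal work keeps full precision at each step. The intermediate values are displayed, rounded to four significant figures, in the working. Exactly one rounding goes into each reported number; all derived quantities are re-derived using the weight values for 1384 pbw of glass in exact precision (glass mass, the yield, ignition loss, five oxide percentages, totals), precisely as stated by question or answer.
Delivered oxide masses:
  K2O: 143.1·0.6796 = 97.25 pbw
  B2O3: 150.2·0.5669 = 85.15 pbw
  MgO: 117.4·0.3181 = 37.34 pbw
  Al2O3: 39.33·0.6551 + 1066·0.003000 = 28.96 pbw
  SiO2: 1066·0.9950 + 117.4·0.6316 = 1135 pbw
LOI: 39.33·0.3449 + 143.1·0.3204 + 1066·0.002000 + 150.2·0.4331 + 117.4·0.05030 = 132.5 pbw
Glass = total batch minus LOI = 1516 − 132.5 = 1384 pbw (= the summed oxide contributions)
each wt % is 100 × oxide ÷ glass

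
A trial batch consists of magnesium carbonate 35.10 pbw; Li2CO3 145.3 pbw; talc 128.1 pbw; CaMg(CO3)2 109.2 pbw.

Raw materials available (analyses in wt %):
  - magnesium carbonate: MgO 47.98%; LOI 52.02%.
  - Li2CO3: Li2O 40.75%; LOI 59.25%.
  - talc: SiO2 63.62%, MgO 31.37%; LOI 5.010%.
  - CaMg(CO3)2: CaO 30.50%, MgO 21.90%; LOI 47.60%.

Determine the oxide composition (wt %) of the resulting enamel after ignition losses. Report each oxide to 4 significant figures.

Each numeric step runs at exact precision from first step to last; working values appear with 4-significant-digit rounding as written — every reported number is rounded just once — the derived quantities, including LOI, net glass mass, yield, four oxide percentages, the totals, are recomputed using the weight values for 255.0 pbw of glass at exact precision, as written in question or answer.
Delivered oxide masses:
  Li2O: 145.3·0.4075 = 59.21 pbw
  SiO2: 128.1·0.6362 = 81.50 pbw
  CaO: 109.2·0.3050 = 33.31 pbw
  MgO: 35.10·0.4798 + 128.1·0.3137 + 109.2·0.2190 = 80.94 pbw
LOI: 35.10·0.5202 + 145.3·0.5925 + 128.1·0.05010 + 109.2·0.4760 = 162.7 pbw
Net of LOI, the glass mass = 417.7 − 162.7 = 255.0 pbw (= the summed oxide contributions)
oxide / glass × 100 gives the wt %

Glass mass = 255.0 pbw (batch 417.7 − LOI 162.7).
Composition: Li2O 23.22%, SiO2 31.97%, CaO 13.06%, MgO 31.75%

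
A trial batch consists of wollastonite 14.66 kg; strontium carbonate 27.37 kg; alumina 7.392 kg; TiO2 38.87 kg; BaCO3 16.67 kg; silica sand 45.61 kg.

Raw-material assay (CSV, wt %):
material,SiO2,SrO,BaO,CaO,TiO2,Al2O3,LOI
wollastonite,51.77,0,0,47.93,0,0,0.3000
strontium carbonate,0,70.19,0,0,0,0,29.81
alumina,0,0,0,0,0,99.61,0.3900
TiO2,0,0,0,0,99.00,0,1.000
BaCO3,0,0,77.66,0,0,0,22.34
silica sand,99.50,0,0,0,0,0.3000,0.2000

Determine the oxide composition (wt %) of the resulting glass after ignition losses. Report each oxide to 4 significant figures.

Glass mass = 138.1 kg (batch 150.6 − LOI 12.44).
Composition: SiO2 38.35%, SrO 13.91%, BaO 9.372%, CaO 5.087%, TiO2 27.86%, Al2O3 5.429%

Full float precision is held at all times. Rounding to four significant figures applies to each working value as shown; each reported value is rounded only once; all derived quantities (net glass mass, the six compositions, LOI, yield, totals) are rebuilt from the batch weights for 138.1 kg of glass at full precision as written in the question or the answer.
Oxide-by-oxide delivered mass:
  SiO2: 14.66·0.5177 + 45.61·0.9950 = 52.97 kg
  SrO: 27.37·0.7019 = 19.21 kg
  BaO: 16.67·0.7766 = 12.95 kg
  CaO: 14.66·0.4793 = 7.027 kg
  TiO2: 38.87·0.9900 = 38.48 kg
  Al2O3: 7.392·0.9961 + 45.61·0.003000 = 7.500 kg
LOI: 14.66·0.003000 + 27.37·0.2981 + 7.392·0.003900 + 38.87·0.01000 + 16.67·0.2234 + 45.61·0.002000 = 12.44 kg
The glass mass, total less LOI, = 150.6 − 12.44 = 138.1 kg (consistent with Σ oxide mass)
oxide / glass × 100 gives the wt %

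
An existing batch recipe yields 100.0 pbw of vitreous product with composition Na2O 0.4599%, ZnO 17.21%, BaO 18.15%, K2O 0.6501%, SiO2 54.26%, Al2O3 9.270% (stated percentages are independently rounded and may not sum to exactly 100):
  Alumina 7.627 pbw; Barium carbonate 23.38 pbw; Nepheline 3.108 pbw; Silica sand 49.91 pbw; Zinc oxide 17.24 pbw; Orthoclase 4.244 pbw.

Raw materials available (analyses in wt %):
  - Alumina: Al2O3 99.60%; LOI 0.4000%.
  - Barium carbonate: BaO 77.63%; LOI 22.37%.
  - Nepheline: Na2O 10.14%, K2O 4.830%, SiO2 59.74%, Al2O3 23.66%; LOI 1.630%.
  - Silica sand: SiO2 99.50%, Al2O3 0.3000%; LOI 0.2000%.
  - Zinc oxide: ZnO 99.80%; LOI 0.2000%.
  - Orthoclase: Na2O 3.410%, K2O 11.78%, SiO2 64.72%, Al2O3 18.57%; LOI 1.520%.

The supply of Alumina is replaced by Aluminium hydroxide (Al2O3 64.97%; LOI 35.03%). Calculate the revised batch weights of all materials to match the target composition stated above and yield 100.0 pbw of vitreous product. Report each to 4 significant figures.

Revised batch per 100.0 pbw vitreous product:
  Aluminium hydroxide: 11.69 pbw
  Barium carbonate: 23.38 pbw
  Nepheline: 3.108 pbw
  Silica sand: 49.91 pbw
  Zinc oxide: 17.24 pbw
  Orthoclase: 4.244 pbw
Total batch = 109.6 pbw; LOI loss = 9.575 pbw

The working math holds full float precision through every step; mid-chain values are rounded off to 4 significant digits when quoted — each reported figure carries a single rounding; derived quantities (the six compositions, yield, totals, LOI, net glass mass) are computed starting from the weights per 100.0 pbw of glass in exact precision as they appear in the problem or answer text.
Oxide-by-oxide targets in 100.0 pbw vitreous product:
  Na2O: 0.4599% × 100.0 = 0.4599 pbw
  ZnO: 17.21% × 100.0 = 17.21 pbw
  BaO: 18.15% × 100.0 = 18.15 pbw
  K2O: 0.6501% × 100.0 = 0.6501 pbw
  SiO2: 54.26% × 100.0 = 54.26 pbw
  Al2O3: 9.270% × 100.0 = 9.270 pbw
Mass-balance tally per oxide on the weights just shown, at the basis given (delivered sums recover each target given rounding of the digits):
  Na2O: 3.108·0.1014 + 4.244·0.03410 = 0.4599 pbw (target 0.4599 pbw)
  ZnO: 17.24·0.9980 = 17.21 pbw (target 17.21 pbw)
  BaO: 23.38·0.7763 = 18.15 pbw (target 18.15 pbw)
  K2O: 3.108·0.04830 + 4.244·0.1178 = 0.6501 pbw (target 0.6501 pbw)
  SiO2: 3.108·0.5974 + 49.91·0.9950 + 4.244·0.6472 = 54.26 pbw (target 54.26 pbw)
  Al2O3: 11.69·0.6497 + 3.108·0.2366 + 49.91·0.003000 + 4.244·0.1857 = 9.268 pbw (target 9.270 pbw)
Glass-mass bookkeeping: total charge less LOI = 100.0 pbw (oxide target masses add up to 100.0 pbw; basis as stated: 100.0 pbw — differing by rounding only).
Total batch = Σ batch = 109.6 pbw; ignition loss, Σ(batch × LOI) = 9.575 pbw; glass ÷ batch gives a yield of 91.26%.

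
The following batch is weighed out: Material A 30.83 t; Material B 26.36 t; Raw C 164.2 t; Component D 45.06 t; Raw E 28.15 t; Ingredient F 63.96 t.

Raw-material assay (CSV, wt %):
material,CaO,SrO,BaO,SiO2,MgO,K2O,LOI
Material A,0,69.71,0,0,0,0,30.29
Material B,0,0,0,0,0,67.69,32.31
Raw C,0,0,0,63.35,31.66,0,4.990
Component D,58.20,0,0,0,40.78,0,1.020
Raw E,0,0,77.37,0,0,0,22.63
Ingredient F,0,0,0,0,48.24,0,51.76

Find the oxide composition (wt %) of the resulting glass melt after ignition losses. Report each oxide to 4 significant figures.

Glass mass = 292.6 t (batch 358.6 − LOI 65.98).
Composition: CaO 8.963%, SrO 7.346%, BaO 7.444%, SiO2 35.55%, MgO 34.59%, K2O 6.099%

Working values are shown, rounded to four significant figures, on the page; the working math maintains full precision end to end — a single rounding yields each reported result; all derived quantities, which include net glass mass, LOI, six oxide percentages, the totals, yield, are computed at full precision, exactly as shown in the question or the answer, using the weight values for 292.6 t of glass.
Delivered oxide masses:
  CaO: 45.06·0.5820 = 26.22 t
  SrO: 30.83·0.6971 = 21.49 t
  BaO: 28.15·0.7737 = 21.78 t
  SiO2: 164.2·0.6335 = 104.0 t
  MgO: 164.2·0.3166 + 45.06·0.4078 + 63.96·0.4824 = 101.2 t
  K2O: 26.36·0.6769 = 17.84 t
LOI: 30.83·0.3029 + 26.36·0.3231 + 164.2·0.04990 + 45.06·0.01020 + 28.15·0.2263 + 63.96·0.5176 = 65.98 t
Glass mass = batch − LOI = 358.6 − 65.98 = 292.6 t (= the summed oxide contributions)
percent share: oxide ÷ glass, ×100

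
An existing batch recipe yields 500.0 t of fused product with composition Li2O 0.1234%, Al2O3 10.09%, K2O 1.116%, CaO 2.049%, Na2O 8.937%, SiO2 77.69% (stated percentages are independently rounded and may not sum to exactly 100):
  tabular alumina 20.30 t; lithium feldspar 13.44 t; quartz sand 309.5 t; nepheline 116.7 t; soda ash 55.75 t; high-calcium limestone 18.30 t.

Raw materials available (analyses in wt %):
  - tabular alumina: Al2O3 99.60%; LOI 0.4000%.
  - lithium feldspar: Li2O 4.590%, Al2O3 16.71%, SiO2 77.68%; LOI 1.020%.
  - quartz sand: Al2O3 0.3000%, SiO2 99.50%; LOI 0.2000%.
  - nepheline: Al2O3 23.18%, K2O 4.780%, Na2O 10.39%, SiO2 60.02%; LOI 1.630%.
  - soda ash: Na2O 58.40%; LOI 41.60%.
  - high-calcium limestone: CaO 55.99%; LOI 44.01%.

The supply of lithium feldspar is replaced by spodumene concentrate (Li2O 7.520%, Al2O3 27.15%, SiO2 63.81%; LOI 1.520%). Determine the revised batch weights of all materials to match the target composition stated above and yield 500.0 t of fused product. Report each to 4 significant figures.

The working math maintains full precision through every step. Working values appear with 4-significant-figure rounding as written; every reported result takes exactly one rounding. All derived quantities are carried in full precision (the six compositions, LOI, glass mass, yield, totals) using the weight values per 500.0 t of glass as written in problem or answer.
The oxide mass targets at 500.0 t fused product:
  Li2O: 0.1234% × 500.0 = 0.6170 t
  Al2O3: 10.09% × 500.0 = 50.45 t
  K2O: 1.116% × 500.0 = 5.580 t
  CaO: 2.049% × 500.0 = 10.24 t
  Na2O: 8.937% × 500.0 = 44.68 t
  SiO2: 77.69% × 500.0 = 388.4 t
Mass-balance tally per oxide on the weights just shown, on the stated basis (sum by sum, the targets are met once rounding is allowed for):
  Li2O: 8.205·0.07520 = 0.6170 t (target 0.6170 t)
  Al2O3: 20.30·0.9960 + 8.205·0.2715 + 314.7·0.003000 + 116.7·0.2318 = 50.44 t (target 50.45 t)
  K2O: 116.7·0.04780 = 5.578 t (target 5.580 t)
  CaO: 18.30·0.5599 = 10.25 t (target 10.24 t)
  Na2O: 116.7·0.1039 + 55.75·0.5840 = 44.68 t (target 44.68 t)
  SiO2: 8.205·0.6381 + 314.7·0.9950 + 116.7·0.6002 = 388.4 t (target 388.4 t)
Glass-mass bookkeeping: net batch after ignition = 500.0 t (the Σ of target masses is 500.0 t; against the stated basis, 500.0 t — any gap is answer rounding).
Whole-batch sum: Σ batch = 534.0 t; ignition loss, Σ(batch × LOI) = 33.98 t; yield, glass over the total, = 93.64%.

Revised batch per 500.0 t fused product:
  tabular alumina: 20.30 t
  spodumene concentrate: 8.205 t
  quartz sand: 314.7 t
  nepheline: 116.7 t
  soda ash: 55.75 t
  high-calcium limestone: 18.30 t
Total batch = 534.0 t; LOI loss = 33.98 t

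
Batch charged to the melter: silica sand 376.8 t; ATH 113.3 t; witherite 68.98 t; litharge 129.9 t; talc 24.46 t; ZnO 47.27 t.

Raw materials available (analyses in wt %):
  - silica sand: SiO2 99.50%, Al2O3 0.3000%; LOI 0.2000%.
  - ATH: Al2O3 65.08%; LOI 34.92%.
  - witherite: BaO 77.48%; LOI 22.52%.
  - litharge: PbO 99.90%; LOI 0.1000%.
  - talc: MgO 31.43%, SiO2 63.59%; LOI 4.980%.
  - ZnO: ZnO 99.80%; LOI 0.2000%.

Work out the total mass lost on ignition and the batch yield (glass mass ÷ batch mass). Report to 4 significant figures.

LOI loss = 57.29 t; glass = 703.4 t; yield = 92.47%

Rounding to 4 significant digits applies to each in-between result as printed. The working math keeps exact precision in every operation; a single rounding yields every reported figure. The derived quantities (the yield, six oxide percentages, net glass mass, the totals, ignition loss) are recomputed in full float precision starting from the weights on 703.4 t of glass as given in the question or the answer.
Material-by-material LOI:
  silica sand: 376.8 × 0.002000 = 0.7536 t
  ATH: 113.3 × 0.3492 = 39.56 t
  witherite: 68.98 × 0.2252 = 15.53 t
  litharge: 129.9 × 0.001000 = 0.1299 t
  talc: 24.46 × 0.04980 = 1.218 t
  ZnO: 47.27 × 0.002000 = 0.09454 t
Total LOI = 57.29 t
Glass = batch − LOI = 760.7 − 57.29 = 703.4 t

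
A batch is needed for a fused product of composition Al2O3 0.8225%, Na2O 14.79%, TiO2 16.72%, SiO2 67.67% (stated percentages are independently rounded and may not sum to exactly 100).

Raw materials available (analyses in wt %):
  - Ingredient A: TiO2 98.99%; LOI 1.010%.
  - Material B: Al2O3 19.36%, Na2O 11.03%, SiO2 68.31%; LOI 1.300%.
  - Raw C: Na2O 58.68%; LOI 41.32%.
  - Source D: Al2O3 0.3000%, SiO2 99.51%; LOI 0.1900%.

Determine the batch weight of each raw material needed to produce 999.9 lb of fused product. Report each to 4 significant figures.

The intermediate values are shown rounded to 4 significant digits in the working; each numeric step carries full precision all the way through; every reported number takes a single rounding. All derived quantities are computed starting from the weights on 999.9 lb of glass in exact precision (the four compositions, the totals, yield, LOI, net glass mass), as set out in the problem or answer text.
The oxide mass targets at 999.9 lb fused product:
  Al2O3: 0.8225% × 999.9 = 8.224 lb
  Na2O: 14.79% × 999.9 = 147.9 lb
  TiO2: 16.72% × 999.9 = 167.2 lb
  SiO2: 67.67% × 999.9 = 676.6 lb
Per-oxide balance check given the weights on record, relative to the basis at hand (oxide sums agree with the targets once rounding is allowed for):
  Al2O3: 32.29·0.1936 + 657.8·0.003000 = 8.225 lb (target 8.224 lb)
  Na2O: 32.29·0.1103 + 246.0·0.5868 = 147.9 lb (target 147.9 lb)
  TiO2: 168.9·0.9899 = 167.2 lb (target 167.2 lb)
  SiO2: 32.29·0.6831 + 657.8·0.9951 = 676.6 lb (target 676.6 lb)
The glass-mass cross-check: net batch after ignition = 1000 lb (the targets, summed, come to 999.9 lb; with the basis standing at 999.9 lb — rounding explains the deltas).
Summing the batch: Σ batch = 1105 lb; LOI loss = Σ batch·LOI = 105.0 lb; yield = glass ÷ total batch = 90.50%.

Batch per 999.9 lb fused product:
  Ingredient A: 168.9 lb
  Material B: 32.29 lb
  Raw C: 246.0 lb
  Source D: 657.8 lb
Total batch = 1105 lb; LOI loss = 105.0 lb; yield = 90.50%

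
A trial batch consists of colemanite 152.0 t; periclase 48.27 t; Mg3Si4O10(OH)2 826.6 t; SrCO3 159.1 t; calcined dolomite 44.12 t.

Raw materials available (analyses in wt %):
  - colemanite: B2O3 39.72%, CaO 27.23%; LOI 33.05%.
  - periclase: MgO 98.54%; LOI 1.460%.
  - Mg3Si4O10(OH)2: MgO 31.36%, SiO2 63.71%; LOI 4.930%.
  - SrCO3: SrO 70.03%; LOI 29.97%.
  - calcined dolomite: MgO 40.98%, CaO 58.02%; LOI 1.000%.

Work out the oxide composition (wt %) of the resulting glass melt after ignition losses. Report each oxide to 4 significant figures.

In-progress results are printed, rounded to 4 significant digits, within the worked lines. Every computation maintains full precision throughout; a single rounding produces every reported result. All derived quantities (glass mass, the five compositions, LOI, the yield, totals) are re-derived using the weight values for 1090 t of glass in full precision as they appear in problem or answer.
Delivered oxide masses:
  MgO: 48.27·0.9854 + 826.6·0.3136 + 44.12·0.4098 = 324.9 t
  B2O3: 152.0·0.3972 = 60.37 t
  CaO: 152.0·0.2723 + 44.12·0.5802 = 66.99 t
  SrO: 159.1·0.7003 = 111.4 t
  SiO2: 826.6·0.6371 = 526.6 t
LOI: 152.0·0.3305 + 48.27·0.01460 + 826.6·0.04930 + 159.1·0.2997 + 44.12·0.01000 = 139.8 t
The glass mass, total less LOI, = 1230 − 139.8 = 1090 t (= Σ oxide masses)
percent share: oxide ÷ glass, ×100

Glass mass = 1090 t (batch 1230 − LOI 139.8).
Composition: MgO 29.80%, B2O3 5.538%, CaO 6.144%, SrO 10.22%, SiO2 48.30%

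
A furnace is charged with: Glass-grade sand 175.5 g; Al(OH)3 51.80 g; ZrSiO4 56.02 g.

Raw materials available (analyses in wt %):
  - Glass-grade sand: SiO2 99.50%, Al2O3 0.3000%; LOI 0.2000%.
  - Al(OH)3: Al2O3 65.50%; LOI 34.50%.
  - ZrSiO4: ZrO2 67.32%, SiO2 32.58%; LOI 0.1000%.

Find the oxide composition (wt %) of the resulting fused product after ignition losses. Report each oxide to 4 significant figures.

Values along the way are printed, rounded to four significant digits, at each printed step; every computation keeps exact precision all the way through — each reported figure is rounded once only; all derived quantities (the totals, glass mass, the yield, ignition loss, the three compositions) are rebuilt at exact precision using the weight values at 265.0 g of glass, as they appear in the problem or the answer.
Oxide masses out of the charge:
  ZrO2: 56.02·0.6732 = 37.71 g
  SiO2: 175.5·0.9950 + 56.02·0.3258 = 192.9 g
  Al2O3: 175.5·0.003000 + 51.80·0.6550 = 34.46 g
LOI: 175.5·0.002000 + 51.80·0.3450 + 56.02·0.001000 = 18.28 g
Net of LOI, the glass mass = 283.3 − 18.28 = 265.0 g (equal to the oxide-mass sum)
wt %: oxide over glass, times 100

Glass mass = 265.0 g (batch 283.3 − LOI 18.28).
Composition: ZrO2 14.23%, SiO2 72.77%, Al2O3 13.00%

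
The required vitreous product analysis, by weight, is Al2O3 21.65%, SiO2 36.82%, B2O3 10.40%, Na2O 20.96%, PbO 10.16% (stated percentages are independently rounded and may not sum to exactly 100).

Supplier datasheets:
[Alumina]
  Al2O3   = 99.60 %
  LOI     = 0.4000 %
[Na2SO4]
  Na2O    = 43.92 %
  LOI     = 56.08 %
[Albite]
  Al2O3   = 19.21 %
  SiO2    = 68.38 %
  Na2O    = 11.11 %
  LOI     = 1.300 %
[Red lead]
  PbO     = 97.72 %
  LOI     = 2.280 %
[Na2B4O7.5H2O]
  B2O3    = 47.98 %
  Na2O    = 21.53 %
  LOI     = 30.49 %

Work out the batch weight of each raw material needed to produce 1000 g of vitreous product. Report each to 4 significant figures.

All internal work holds full precision from start to finish; values along the way are shown, rounded to 4 significant digits, in the working; exactly one rounding is applied to each reported number; derived quantities, including the totals, glass mass, five oxide percentages, yield, LOI, are carried from the batch weights per 1000 g of glass in full float precision, exactly as shown in problem or answer.
Target masses of each oxide per 1000 g vitreous product:
  Al2O3: 21.65% × 1000 = 216.5 g
  SiO2: 36.82% × 1000 = 368.2 g
  B2O3: 10.40% × 1000 = 104.0 g
  Na2O: 20.96% × 1000 = 209.6 g
  PbO: 10.16% × 1000 = 101.6 g
Mass-balance tally per oxide working from each reported weight, under the basis named above (sum by sum, the targets are met once rounding is allowed for):
  Al2O3: 113.5·0.9960 + 538.5·0.1921 = 216.5 g (target 216.5 g)
  SiO2: 538.5·0.6838 = 368.2 g (target 368.2 g)
  B2O3: 216.8·0.4798 = 104.0 g (target 104.0 g)
  Na2O: 234.8·0.4392 + 538.5·0.1111 + 216.8·0.2153 = 209.6 g (target 209.6 g)
  PbO: 104.0·0.9772 = 101.6 g (target 101.6 g)
Glass mass check: net batch after ignition = 1000 g (the Σ of target masses is 999.9 g; basis as stated: 1000 g — a pure rounding effect).
Batch grand total — Σ batch = 1208 g; LOI removed, Σ of batch·LOI: 207.6 g; yield = glass ÷ total batch = 82.81%.

Batch per 1000 g vitreous product:
  Alumina: 113.5 g
  Na2SO4: 234.8 g
  Albite: 538.5 g
  Red lead: 104.0 g
  Na2B4O7.5H2O: 216.8 g
Total batch = 1208 g; LOI loss = 207.6 g; yield = 82.81%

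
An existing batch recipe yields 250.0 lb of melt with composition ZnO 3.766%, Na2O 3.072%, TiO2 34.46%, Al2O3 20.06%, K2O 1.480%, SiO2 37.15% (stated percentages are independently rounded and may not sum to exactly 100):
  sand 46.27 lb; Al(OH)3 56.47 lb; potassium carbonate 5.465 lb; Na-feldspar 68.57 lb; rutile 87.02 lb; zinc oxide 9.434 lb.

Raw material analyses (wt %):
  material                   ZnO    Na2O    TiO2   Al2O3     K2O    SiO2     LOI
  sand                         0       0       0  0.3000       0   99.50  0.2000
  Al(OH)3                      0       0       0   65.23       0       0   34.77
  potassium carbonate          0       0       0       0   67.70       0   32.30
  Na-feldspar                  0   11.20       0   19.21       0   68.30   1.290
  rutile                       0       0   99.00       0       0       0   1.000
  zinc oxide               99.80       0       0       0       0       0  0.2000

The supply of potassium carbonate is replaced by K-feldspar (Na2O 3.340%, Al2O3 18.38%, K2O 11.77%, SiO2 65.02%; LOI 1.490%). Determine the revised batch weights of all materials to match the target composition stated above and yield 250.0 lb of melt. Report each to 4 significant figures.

Every computation holds full precision throughout. Rounding to 4 significant figures applies to each intermediate as shown. Every reported result takes exactly one rounding; the derived quantities (LOI, net glass mass, the six compositions, the totals, yield) are recomputed in full precision starting from the weights for 250.0 lb of glass exactly as printed in either problem or answer.
Oxide-by-oxide targets in 250.0 lb melt:
  ZnO: 3.766% × 250.0 = 9.415 lb
  Na2O: 3.072% × 250.0 = 7.680 lb
  TiO2: 34.46% × 250.0 = 86.15 lb
  Al2O3: 20.06% × 250.0 = 50.15 lb
  K2O: 1.480% × 250.0 = 3.700 lb
  SiO2: 37.15% × 250.0 = 92.88 lb
Sums-versus-targets review given the weights on record, for the quoted basis mass (sum by sum, the targets are met up to rounding of the answer):
  ZnO: 9.434·0.9980 = 9.415 lb (target 9.415 lb)
  Na2O: 31.44·0.03340 + 59.20·0.1120 = 7.680 lb (target 7.680 lb)
  TiO2: 87.02·0.9900 = 86.15 lb (target 86.15 lb)
  Al2O3: 32.16·0.003000 + 50.44·0.6523 + 31.44·0.1838 + 59.20·0.1921 = 50.15 lb (target 50.15 lb)
  K2O: 31.44·0.1177 = 3.700 lb (target 3.700 lb)
  SiO2: 32.16·0.9950 + 31.44·0.6502 + 59.20·0.6830 = 92.88 lb (target 92.88 lb)
Mass balance on the glass: total batch − LOI = 250.0 lb (targets for the oxides total 250.0 lb; stated basis 250.0 lb — any gap is answer rounding).
Whole-batch sum: Σ batch = 269.7 lb; ignition loss, Σ(batch × LOI) = 19.72 lb; glass ÷ batch gives a yield of 92.69%.

Revised batch per 250.0 lb melt:
  sand: 32.16 lb
  Al(OH)3: 50.44 lb
  K-feldspar: 31.44 lb
  Na-feldspar: 59.20 lb
  rutile: 87.02 lb
  zinc oxide: 9.434 lb
Total batch = 269.7 lb; LOI loss = 19.72 lb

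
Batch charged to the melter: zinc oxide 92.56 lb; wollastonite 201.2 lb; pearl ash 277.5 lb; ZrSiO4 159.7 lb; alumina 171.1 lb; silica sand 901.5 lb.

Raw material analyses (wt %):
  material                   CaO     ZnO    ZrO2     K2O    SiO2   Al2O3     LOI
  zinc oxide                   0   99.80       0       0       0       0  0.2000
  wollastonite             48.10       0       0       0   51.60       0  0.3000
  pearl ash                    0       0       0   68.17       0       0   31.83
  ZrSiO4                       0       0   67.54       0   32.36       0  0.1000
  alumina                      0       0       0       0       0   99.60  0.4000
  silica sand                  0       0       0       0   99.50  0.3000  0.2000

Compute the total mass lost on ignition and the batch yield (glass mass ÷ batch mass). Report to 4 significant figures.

Each numeric step maintains full float precision from first step to last — intermediates are shown, rounded to 4 significant digits, when written out; exactly one rounding is applied to every reported number — the derived quantities (net glass mass, the six compositions, totals, ignition loss, yield) are computed starting from the weights per 1712 lb of glass at exact precision, exactly as printed in the problem or the answer.
LOI of each material in turn:
  zinc oxide: 92.56 × 0.002000 = 0.1851 lb
  wollastonite: 201.2 × 0.003000 = 0.6036 lb
  pearl ash: 277.5 × 0.3183 = 88.33 lb
  ZrSiO4: 159.7 × 0.001000 = 0.1597 lb
  alumina: 171.1 × 0.004000 = 0.6844 lb
  silica sand: 901.5 × 0.002000 = 1.803 lb
Total LOI = 91.76 lb
Glass = batch − LOI = 1804 − 91.76 = 1712 lb

LOI loss = 91.76 lb; glass = 1712 lb; yield = 94.91%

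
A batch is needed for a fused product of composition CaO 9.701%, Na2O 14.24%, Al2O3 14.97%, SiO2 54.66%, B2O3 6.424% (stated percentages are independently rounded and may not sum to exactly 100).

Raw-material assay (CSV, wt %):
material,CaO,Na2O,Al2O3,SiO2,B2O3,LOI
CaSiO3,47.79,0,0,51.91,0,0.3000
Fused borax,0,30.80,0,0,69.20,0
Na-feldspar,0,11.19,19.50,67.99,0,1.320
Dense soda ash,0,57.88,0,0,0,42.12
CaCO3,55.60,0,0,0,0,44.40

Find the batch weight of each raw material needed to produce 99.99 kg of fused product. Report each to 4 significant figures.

Batch per 99.99 kg fused product:
  CaSiO3: 4.747 kg
  Fused borax: 9.282 kg
  Na-feldspar: 76.76 kg
  Dense soda ash: 4.820 kg
  CaCO3: 13.37 kg
Total batch = 109.0 kg; LOI loss = 8.994 kg; yield = 91.75%

Every computation maintains full precision end to end. In-progress results appear rounded off to 4 significant digits on the page. A single rounding produces every reported number — derived quantities, including totals, five oxide percentages, glass mass, yield, LOI, are re-derived starting from the weights on 99.99 kg of glass in full float precision, precisely as stated by problem or answer.
Per-oxide target masses for 99.99 kg fused product:
  CaO: 9.701% × 99.99 = 9.700 kg
  Na2O: 14.24% × 99.99 = 14.24 kg
  Al2O3: 14.97% × 99.99 = 14.97 kg
  SiO2: 54.66% × 99.99 = 54.65 kg
  B2O3: 6.424% × 99.99 = 6.423 kg
Per-oxide balance check on the weights just shown, versus the basis set out (oxide sums agree with the targets inside rounding margins):
  CaO: 4.747·0.4779 + 13.37·0.5560 = 9.702 kg (target 9.700 kg)
  Na2O: 9.282·0.3080 + 76.76·0.1119 + 4.820·0.5788 = 14.24 kg (target 14.24 kg)
  Al2O3: 76.76·0.1950 = 14.97 kg (target 14.97 kg)
  SiO2: 4.747·0.5191 + 76.76·0.6799 = 54.65 kg (target 54.65 kg)
  B2O3: 9.282·0.6920 = 6.423 kg (target 6.423 kg)
Glass-mass closure: net batch after ignition = 99.99 kg (the Σ of target masses is 99.99 kg; the stated basis being 99.99 kg — deltas are rounding alone).
Whole-batch sum: Σ batch = 109.0 kg; Σ batch·LOI gives LOI loss = 8.994 kg; the yield ratio, glass ÷ batch: 91.75%.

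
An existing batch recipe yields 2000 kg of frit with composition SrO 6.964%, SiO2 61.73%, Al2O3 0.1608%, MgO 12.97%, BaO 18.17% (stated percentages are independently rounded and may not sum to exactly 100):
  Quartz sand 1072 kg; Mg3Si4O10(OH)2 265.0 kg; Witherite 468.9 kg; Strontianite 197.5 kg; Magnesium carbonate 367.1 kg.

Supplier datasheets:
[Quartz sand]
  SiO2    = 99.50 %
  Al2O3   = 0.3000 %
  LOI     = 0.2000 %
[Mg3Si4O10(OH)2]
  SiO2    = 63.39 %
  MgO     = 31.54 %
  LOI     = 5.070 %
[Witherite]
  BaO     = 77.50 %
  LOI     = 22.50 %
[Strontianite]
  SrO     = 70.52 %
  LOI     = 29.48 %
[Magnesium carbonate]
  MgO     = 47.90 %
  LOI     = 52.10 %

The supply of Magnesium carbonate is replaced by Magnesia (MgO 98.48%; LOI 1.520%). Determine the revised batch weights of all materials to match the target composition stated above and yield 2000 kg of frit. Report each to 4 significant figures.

In-progress results are displayed (rounded to 4 significant digits) when written out — every computation carries exact precision at all times. Each reported figure includes exactly one rounding — the derived quantities are carried in exact precision (net glass mass, the totals, ignition loss, the yield, the five compositions) from the batch weights for 2000 kg of glass, exactly as printed in either problem or answer.
Per-oxide target masses for 2000 kg frit:
  SrO: 6.964% × 2000 = 139.3 kg
  SiO2: 61.73% × 2000 = 1235 kg
  Al2O3: 0.1608% × 2000 = 3.216 kg
  MgO: 12.97% × 2000 = 259.4 kg
  BaO: 18.17% × 2000 = 363.4 kg
Mass-balance tally per oxide on the weights just shown, under the basis named above (each sum matches its target mass once rounding is allowed for):
  SrO: 197.5·0.7052 = 139.3 kg (target 139.3 kg)
  SiO2: 1072·0.9950 + 265.0·0.6339 = 1235 kg (target 1235 kg)
  Al2O3: 1072·0.003000 = 3.216 kg (target 3.216 kg)
  MgO: 265.0·0.3154 + 178.5·0.9848 = 259.4 kg (target 259.4 kg)
  BaO: 468.9·0.7750 = 363.4 kg (target 363.4 kg)
Mass balance on the glass: batch Σ − ignition loss = 2000 kg (targets for the oxides total 2000 kg; stated basis 2000 kg — any gap is answer rounding).
Whole-batch sum: Σ batch = 2182 kg; Σ batch·LOI gives LOI loss = 182.0 kg; the yield ratio, glass ÷ batch: 91.66%.

Revised batch per 2000 kg frit:
  Quartz sand: 1072 kg
  Mg3Si4O10(OH)2: 265.0 kg
  Witherite: 468.9 kg
  Strontianite: 197.5 kg
  Magnesia: 178.5 kg
Total batch = 2182 kg; LOI loss = 182.0 kg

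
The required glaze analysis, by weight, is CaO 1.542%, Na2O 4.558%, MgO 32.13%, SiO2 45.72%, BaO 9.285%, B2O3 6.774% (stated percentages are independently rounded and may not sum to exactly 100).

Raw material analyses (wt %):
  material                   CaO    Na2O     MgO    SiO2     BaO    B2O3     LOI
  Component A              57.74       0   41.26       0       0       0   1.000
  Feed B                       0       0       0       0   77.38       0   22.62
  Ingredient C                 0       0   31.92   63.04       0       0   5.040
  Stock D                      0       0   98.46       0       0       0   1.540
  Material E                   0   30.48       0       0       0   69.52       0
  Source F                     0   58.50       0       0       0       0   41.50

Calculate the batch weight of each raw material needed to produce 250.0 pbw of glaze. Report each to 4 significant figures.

Batch per 250.0 pbw glaze:
  Component A: 6.676 pbw
  Feed B: 30.00 pbw
  Ingredient C: 181.3 pbw
  Stock D: 20.00 pbw
  Material E: 24.36 pbw
  Source F: 6.787 pbw
Total batch = 269.1 pbw; LOI loss = 19.11 pbw; yield = 92.90%

All arithmetic runs at exact precision from first step to last; rounding to four significant figures applies to every working value as shown; each reported result receives exactly one rounding — derived quantities (yield, LOI, glass mass, totals, six oxide percentages) are recomputed at full precision from the batch weights per 250.0 pbw of glass, as quoted within question or answer.
Oxide-by-oxide targets in 250.0 pbw glaze:
  CaO: 1.542% × 250.0 = 3.855 pbw
  Na2O: 4.558% × 250.0 = 11.40 pbw
  MgO: 32.13% × 250.0 = 80.32 pbw
  SiO2: 45.72% × 250.0 = 114.3 pbw
  BaO: 9.285% × 250.0 = 23.21 pbw
  B2O3: 6.774% × 250.0 = 16.93 pbw
A balance pass over the oxides, per the reported batch figures, against the basis in use (sum by sum, the targets are met exact up to rounding of places):
  CaO: 6.676·0.5774 = 3.855 pbw (target 3.855 pbw)
  Na2O: 24.36·0.3048 + 6.787·0.5850 = 11.40 pbw (target 11.40 pbw)
  MgO: 6.676·0.4126 + 181.3·0.3192 + 20.00·0.9846 = 80.32 pbw (target 80.32 pbw)
  SiO2: 181.3·0.6304 = 114.3 pbw (target 114.3 pbw)
  BaO: 30.00·0.7738 = 23.21 pbw (target 23.21 pbw)
  B2O3: 24.36·0.6952 = 16.94 pbw (target 16.93 pbw)
The glass-mass cross-check: the batch minus its LOI: 250.0 pbw (summing oxide targets gives 250.0 pbw; the stated basis being 250.0 pbw — any gap is answer rounding).
Summing the batch: Σ batch = 269.1 pbw; ignition loss, Σ(batch × LOI) = 19.11 pbw; as yield: glass ÷ batch → 92.90%.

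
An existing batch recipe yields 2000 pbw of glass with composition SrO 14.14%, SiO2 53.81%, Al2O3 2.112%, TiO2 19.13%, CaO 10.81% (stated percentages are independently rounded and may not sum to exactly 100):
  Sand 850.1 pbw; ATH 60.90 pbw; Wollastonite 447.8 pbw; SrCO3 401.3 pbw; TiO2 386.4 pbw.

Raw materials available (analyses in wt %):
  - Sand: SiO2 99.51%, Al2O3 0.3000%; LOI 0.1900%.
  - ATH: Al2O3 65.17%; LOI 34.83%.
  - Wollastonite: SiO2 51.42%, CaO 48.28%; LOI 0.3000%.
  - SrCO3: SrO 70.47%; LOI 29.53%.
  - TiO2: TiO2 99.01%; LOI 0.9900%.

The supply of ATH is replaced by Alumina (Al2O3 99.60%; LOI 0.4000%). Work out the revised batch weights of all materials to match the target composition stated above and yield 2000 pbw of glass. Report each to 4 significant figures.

All internal work runs at full float precision from start to finish. In-progress results appear rounded to 4 significant figures across the worked steps — a single rounding completes every reported result. All derived quantities (the totals, five oxide percentages, net glass mass, LOI, the yield) are re-derived using the weight values on 2000 pbw of glass at full precision exactly as shown in question or answer.
Target oxide masses per 2000 pbw glass:
  SrO: 14.14% × 2000 = 282.8 pbw
  SiO2: 53.81% × 2000 = 1076 pbw
  Al2O3: 2.112% × 2000 = 42.24 pbw
  TiO2: 19.13% × 2000 = 382.6 pbw
  CaO: 10.81% × 2000 = 216.2 pbw
Sums-versus-targets review given the weights on record, on the stated basis (sum by sum, the targets are met up to rounding of the answer):
  SrO: 401.3·0.7047 = 282.8 pbw (target 282.8 pbw)
  SiO2: 850.1·0.9951 + 447.8·0.5142 = 1076 pbw (target 1076 pbw)
  Al2O3: 850.1·0.003000 + 39.85·0.9960 = 42.24 pbw (target 42.24 pbw)
  TiO2: 386.4·0.9901 = 382.6 pbw (target 382.6 pbw)
  CaO: 447.8·0.4828 = 216.2 pbw (target 216.2 pbw)
Mass balance on the glass: Σ batch − LOI loss = 2000 pbw (oxide target masses add up to 2000 pbw; with the basis standing at 2000 pbw — rounding explains the deltas).
Batch total: Σ batch = 2125 pbw; loss to ignition Σ batch·LOI = 125.4 pbw; yield: glass divided by total = 94.10%.

Revised batch per 2000 pbw glass:
  Sand: 850.1 pbw
  Alumina: 39.85 pbw
  Wollastonite: 447.8 pbw
  SrCO3: 401.3 pbw
  TiO2: 386.4 pbw
Total batch = 2125 pbw; LOI loss = 125.4 pbw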